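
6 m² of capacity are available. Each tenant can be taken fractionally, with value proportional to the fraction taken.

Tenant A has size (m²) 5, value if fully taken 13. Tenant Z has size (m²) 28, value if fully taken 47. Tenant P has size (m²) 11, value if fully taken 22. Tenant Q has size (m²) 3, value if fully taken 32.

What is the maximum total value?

39.8

Best value per unit of size first: Tenant Q 32/3≈10.7, Tenant A 13/5≈2.6, Tenant P 22/11≈2, Tenant Z 47/28≈1.68.
Take all of Tenant Q (3 m², value 32) ; 3 m² left.
Only 3 m² remain; take 3/5 of Tenant A for value 13×3/5 = 7.8.
Total value = 39.8.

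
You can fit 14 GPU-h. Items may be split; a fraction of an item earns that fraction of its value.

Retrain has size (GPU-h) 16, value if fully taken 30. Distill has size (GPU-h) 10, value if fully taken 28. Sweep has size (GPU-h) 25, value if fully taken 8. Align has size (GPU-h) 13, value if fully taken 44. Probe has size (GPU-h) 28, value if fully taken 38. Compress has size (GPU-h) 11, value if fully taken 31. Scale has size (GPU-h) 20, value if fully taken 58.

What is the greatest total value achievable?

Best value per unit of size first: Align 44/13≈3.38, Scale 58/20≈2.9, Compress 31/11≈2.82, Distill 28/10≈2.8, Retrain 30/16≈1.88, Probe 38/28≈1.36, Sweep 8/25≈0.32.
Take all of Align (13 GPU-h, value 44) → 1 GPU-h left.
Fill the last 1 GPU-h with part of Scale: 1/20 of it earns 2.9.
Total value = 46.9.

46.9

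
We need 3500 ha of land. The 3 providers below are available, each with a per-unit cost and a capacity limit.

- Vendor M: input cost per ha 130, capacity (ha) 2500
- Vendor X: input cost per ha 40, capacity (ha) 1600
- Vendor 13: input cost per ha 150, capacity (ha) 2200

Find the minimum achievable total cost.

311000

Cheapest first:
Vendor X (40): use full 1600 — 1900 ha to go.
Vendor M (130): take the remaining 1900 — done.
Vendor 13: unused.
Cost = 1600×40 + 1900×130 = 311000.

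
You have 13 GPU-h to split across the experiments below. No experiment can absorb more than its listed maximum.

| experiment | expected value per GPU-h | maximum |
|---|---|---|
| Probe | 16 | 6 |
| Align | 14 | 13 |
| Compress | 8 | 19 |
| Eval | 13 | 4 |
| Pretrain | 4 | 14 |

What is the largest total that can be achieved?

Order the experiments by expected value per GPU-h: Probe 16 > Align 14 > Eval 13 > Compress 8 > Pretrain 4.
Give Probe 6 to hit its cap of 6 ; 7 left.
Only 7 left; Align takes them to reach 7.
Total = 16×6 + 14×7 = 194.

194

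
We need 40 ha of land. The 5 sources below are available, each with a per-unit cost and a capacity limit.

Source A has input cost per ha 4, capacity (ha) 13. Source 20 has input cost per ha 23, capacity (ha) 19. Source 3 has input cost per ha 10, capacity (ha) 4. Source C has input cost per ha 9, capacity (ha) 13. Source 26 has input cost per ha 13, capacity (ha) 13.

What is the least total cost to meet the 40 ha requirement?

Fill from the cheapest source first.
Source A at 4: take all 13 ha ; 27 still needed.
Take 13 from Source C at 9 ; need 14 more.
Take 4 from Source 3 at 10 ; need 10 more.
Take 10 from Source 26 at 13 to finish.
Source 20: unused.
Cost = 13×4 + 13×9 + 4×10 + 10×13 = 339.

339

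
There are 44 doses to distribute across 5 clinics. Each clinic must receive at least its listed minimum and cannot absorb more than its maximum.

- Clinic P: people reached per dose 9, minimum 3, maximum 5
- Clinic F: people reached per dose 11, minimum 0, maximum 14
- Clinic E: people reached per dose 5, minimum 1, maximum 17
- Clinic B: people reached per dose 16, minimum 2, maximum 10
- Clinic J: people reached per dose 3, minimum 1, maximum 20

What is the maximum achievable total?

432

Meeting every minimum uses 3+0+1+2+1 = 7 doses, leaving 37.
Order the clinics by people reached per dose: Clinic B 16 > Clinic F 11 > Clinic P 9 > Clinic E 5 > Clinic J 3.
Clinic B takes 8 more to reach its cap of 10 — 29 left.
Give Clinic F 14 more to hit its cap of 14 — 15 left.
Clinic P: +2 to 5 (cap) — 13 left.
Clinic E: +13 (room for 16) → 14. Pool exhausted.
Total = 9×5 + 11×14 + 5×14 + 16×10 + 3×1 = 432.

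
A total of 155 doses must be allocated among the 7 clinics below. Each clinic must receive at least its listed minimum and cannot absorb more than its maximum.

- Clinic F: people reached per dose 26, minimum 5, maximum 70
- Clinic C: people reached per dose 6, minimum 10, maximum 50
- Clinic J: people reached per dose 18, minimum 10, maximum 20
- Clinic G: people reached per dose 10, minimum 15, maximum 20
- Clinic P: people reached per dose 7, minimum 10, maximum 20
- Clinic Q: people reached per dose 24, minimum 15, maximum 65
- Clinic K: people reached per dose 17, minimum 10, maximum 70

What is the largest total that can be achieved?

Meeting every minimum uses 5+10+10+15+10+15+10 = 75 doses, leaving 80.
Highest people reached per dose first: Clinic F 26 > Clinic Q 24 > Clinic J 18 > Clinic K 17 > Clinic G 10 > Clinic P 7 > Clinic C 6.
Clinic F: +65 to 70 (cap) → 15 left.
Only 15 left; Clinic Q takes them to reach 30.
Total = 26×70 + 6×10 + 18×10 + 10×15 + 7×10 + 24×30 + 17×10 = 3170.

3170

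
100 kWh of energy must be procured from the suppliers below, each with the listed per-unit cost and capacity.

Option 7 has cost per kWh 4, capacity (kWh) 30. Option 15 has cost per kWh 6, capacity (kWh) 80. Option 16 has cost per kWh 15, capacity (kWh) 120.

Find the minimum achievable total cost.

540

Cheapest first:
Take 30 from Option 7 at 4 → need 70 more.
Take 70 from Option 15 at 6 to finish.
Option 16: unused.
Cost = 30×4 + 70×6 = 540.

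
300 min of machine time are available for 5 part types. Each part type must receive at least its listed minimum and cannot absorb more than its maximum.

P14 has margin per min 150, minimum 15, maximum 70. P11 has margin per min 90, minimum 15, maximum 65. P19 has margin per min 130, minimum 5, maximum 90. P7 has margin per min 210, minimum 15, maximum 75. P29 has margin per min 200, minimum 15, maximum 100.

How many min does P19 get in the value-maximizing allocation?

40

Meeting every minimum uses 15+15+5+15+15 = 65 min, leaving 235.
Rank by margin per min: P7 210 > P29 200 > P14 150 > P19 130 > P11 90.
P7 takes 60 more to reach its cap of 75 → 175 left.
Give P29 85 more to hit its cap of 100 → 90 left.
P14 takes 55 more to reach its cap of 70 → 35 left.
Only 35 left; P19 takes them to reach 40.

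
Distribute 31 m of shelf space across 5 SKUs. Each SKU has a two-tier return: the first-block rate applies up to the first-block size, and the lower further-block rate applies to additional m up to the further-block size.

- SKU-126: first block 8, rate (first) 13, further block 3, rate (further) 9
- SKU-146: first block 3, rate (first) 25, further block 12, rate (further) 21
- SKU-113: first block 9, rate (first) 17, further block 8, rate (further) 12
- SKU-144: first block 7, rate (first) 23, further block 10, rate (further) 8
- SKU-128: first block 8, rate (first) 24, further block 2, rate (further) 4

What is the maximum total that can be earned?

697

Rank every tier by rate: SKU-146/T1 25 > SKU-128/T1 24 > SKU-144/T1 23 > SKU-146/T2 21 > SKU-113/T1 17 > SKU-126/T1 13 > SKU-113/T2 12 > SKU-126/T2 9 > SKU-144/T2 8 > SKU-128/T2 4.
SKU-146 T1 at 25: fill all 3 ; 28 left.
SKU-128/T1 (24): +8 ; 20 left.
SKU-144/T1 (23): +7 ; 13 left.
SKU-146 T2 at 21: fill all 12 ; 1 left.
SKU-113 T1 at 17: only 1 left, fill 1.
Total = 25×3 + 24×8 + 23×7 + 21×12 + 17×1 = 697.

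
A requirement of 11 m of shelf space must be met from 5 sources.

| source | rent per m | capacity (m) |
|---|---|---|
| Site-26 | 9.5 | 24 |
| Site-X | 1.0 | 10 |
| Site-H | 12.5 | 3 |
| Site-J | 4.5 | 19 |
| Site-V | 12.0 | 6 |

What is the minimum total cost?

14.5

Use sources in increasing cost order.
Take 10 from Site-X at 1.0 → need 1 more.
Site-J (4.5): take the remaining 1 → done.
Site-26, Site-V, Site-H: unused.
Cost = 10×1.0 + 1×4.5 = 14.5.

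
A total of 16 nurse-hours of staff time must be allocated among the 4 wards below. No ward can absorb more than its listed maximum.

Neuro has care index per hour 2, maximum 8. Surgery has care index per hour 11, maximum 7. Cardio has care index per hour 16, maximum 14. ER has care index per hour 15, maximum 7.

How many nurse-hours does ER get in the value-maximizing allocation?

Order the wards by care index per hour: Cardio 16 > ER 15 > Surgery 11 > Neuro 2.
Cardio takes 14 to reach its cap of 14 ; 2 left.
ER: +2 (room for 7) → 2. Pool exhausted.

2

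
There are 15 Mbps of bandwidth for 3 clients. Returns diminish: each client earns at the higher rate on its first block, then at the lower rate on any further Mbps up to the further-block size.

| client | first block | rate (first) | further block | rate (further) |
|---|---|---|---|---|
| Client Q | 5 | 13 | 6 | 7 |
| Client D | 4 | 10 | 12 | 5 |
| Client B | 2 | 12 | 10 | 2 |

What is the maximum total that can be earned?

Rank every tier by rate: Client Q/tier1 13 > Client B/tier1 12 > Client D/tier1 10 > Client Q/tier2 7 > Client D/tier2 5 > Client B/tier2 2.
Fill Client Q tier1 block (5 at 13) ; 10 left.
Fill Client B tier1 block (2 at 12) ; 8 left.
Client D tier1 at 10: fill all 4 ; 4 left.
Client Q tier2 at 7: only 4 left, fill 4.
Total = 13×5 + 12×2 + 10×4 + 7×4 = 157.

157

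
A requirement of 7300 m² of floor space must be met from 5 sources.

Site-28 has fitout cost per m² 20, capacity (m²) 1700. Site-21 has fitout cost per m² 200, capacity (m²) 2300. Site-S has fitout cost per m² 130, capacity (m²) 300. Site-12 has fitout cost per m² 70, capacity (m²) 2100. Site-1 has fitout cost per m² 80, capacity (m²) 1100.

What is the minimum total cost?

728000

Use sources in increasing cost order.
Site-28 (20): use full 1700 — 5600 m² to go.
Site-12 (70): use full 2100 — 3500 m² to go.
Take 1100 from Site-1 at 80 — need 2400 more.
Take 300 from Site-S at 130 — need 2100 more.
Site-21 at 200: take 2100 of its 2300 — requirement met.
Cost = 1700×20 + 2100×70 + 1100×80 + 300×130 + 2100×200 = 728000.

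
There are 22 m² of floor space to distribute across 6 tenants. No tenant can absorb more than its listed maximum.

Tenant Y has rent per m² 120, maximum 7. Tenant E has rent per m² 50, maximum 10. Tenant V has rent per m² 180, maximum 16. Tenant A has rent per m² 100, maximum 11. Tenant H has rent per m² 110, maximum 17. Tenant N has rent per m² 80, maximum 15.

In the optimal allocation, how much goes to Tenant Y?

Rank by rent per m²: Tenant V 180 > Tenant Y 120 > Tenant H 110 > Tenant A 100 > Tenant N 80 > Tenant E 50.
Tenant V takes 16 to reach its cap of 16 ; 6 left.
Tenant Y: +6 (room for 7) → 6. Pool exhausted.

6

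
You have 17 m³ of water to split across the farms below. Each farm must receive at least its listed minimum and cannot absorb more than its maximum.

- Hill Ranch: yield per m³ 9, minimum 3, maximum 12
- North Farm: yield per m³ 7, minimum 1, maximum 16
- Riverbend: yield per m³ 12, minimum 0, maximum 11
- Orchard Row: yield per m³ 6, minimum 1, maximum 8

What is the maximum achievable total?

181

Meeting every minimum uses 3+1+0+1 = 5 m³, leaving 12.
Order the farms by yield per m³: Riverbend 12 > Hill Ranch 9 > North Farm 7 > Orchard Row 6.
Give Riverbend 11 more to hit its cap of 11 — 1 left.
Hill Ranch: +1 (room for 9) → 4. Pool exhausted.
Total = 9×4 + 7×1 + 12×11 + 6×1 = 181.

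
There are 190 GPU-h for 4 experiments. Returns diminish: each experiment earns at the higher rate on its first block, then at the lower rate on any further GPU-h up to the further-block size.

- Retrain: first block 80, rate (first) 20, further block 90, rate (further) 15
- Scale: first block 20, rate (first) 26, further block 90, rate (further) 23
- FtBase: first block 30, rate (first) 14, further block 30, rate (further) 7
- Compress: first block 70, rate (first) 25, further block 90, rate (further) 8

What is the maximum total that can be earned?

4540

Treat each block as its own option and order by rate: Scale/first 26 > Compress/first 25 > Scale/second 23 > Retrain/first 20 > Retrain/second 15 > FtBase/first 14 > Compress/second 8 > FtBase/second 7.
Scale/first (26): +20 → 170 left.
Compress first at 25: fill all 70 → 100 left.
Fill Scale second block (90 at 23) → 10 left.
Retrain first at 20: only 10 left, fill 10.
Total = 26×20 + 25×70 + 23×90 + 20×10 = 4540.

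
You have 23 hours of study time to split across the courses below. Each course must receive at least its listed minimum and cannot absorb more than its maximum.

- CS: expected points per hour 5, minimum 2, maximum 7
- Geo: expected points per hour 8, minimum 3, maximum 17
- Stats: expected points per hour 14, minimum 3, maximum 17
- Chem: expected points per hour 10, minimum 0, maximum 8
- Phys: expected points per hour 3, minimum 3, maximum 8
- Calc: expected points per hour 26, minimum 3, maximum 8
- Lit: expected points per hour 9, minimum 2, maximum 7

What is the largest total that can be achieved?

339

Meeting every minimum uses 2+3+3+0+3+3+2 = 16 hours, leaving 7.
Order the courses by expected points per hour: Calc 26 > Stats 14 > Chem 10 > Lit 9 > Geo 8 > CS 5 > Phys 3.
Calc: +5 to 8 (cap) ; 2 left.
Stats has room for 14 more but only 2 remain, so it gets 5.
Total = 5×2 + 8×3 + 14×5 + 3×3 + 26×8 + 9×2 = 339.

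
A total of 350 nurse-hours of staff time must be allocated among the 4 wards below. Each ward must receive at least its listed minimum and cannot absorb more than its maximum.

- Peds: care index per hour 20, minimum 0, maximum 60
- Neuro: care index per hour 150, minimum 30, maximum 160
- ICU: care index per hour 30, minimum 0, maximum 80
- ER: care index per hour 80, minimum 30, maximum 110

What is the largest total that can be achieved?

Meeting every minimum uses 0+30+0+30 = 60 nurse-hours, leaving 290.
Rank by care index per hour: Neuro 150 > ER 80 > ICU 30 > Peds 20.
Neuro takes 130 more to reach its cap of 160 → 160 left.
Give ER 80 more to hit its cap of 110 → 80 left.
Give ICU 80 more to hit its cap of 80 → 0 left.
Total = 150×160 + 30×80 + 80×110 = 35200.

35200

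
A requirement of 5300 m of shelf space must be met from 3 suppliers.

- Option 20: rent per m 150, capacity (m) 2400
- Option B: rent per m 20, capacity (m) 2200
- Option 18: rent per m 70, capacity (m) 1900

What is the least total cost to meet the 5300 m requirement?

Cheapest first:
Option B (20): use full 2200 → 3100 m to go.
Option 18 (70): use full 1900 → 1200 m to go.
Option 20 (150): take the remaining 1200 → done.
Cost = 2200×20 + 1900×70 + 1200×150 = 357000.

357000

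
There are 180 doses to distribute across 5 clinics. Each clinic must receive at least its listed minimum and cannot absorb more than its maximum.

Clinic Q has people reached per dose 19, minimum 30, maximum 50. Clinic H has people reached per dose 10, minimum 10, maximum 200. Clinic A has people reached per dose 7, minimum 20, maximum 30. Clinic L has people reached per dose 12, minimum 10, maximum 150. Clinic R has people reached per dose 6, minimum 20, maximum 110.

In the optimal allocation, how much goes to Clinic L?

Meeting every minimum uses 30+10+20+10+20 = 90 doses, leaving 90.
Order the clinics by people reached per dose: Clinic Q 19 > Clinic L 12 > Clinic H 10 > Clinic A 7 > Clinic R 6.
Clinic Q takes 20 more to reach its cap of 50 ; 70 left.
Clinic L has room for 140 more but only 70 remain, so it gets 80.

80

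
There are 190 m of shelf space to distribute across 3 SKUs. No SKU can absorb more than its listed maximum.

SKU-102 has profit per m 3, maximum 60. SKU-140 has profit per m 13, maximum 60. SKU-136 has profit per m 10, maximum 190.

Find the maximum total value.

Highest profit per m first: SKU-140 13 > SKU-136 10 > SKU-102 3.
SKU-140: +60 to 60 (cap) — 130 left.
SKU-136: +130 (room for 190) → 130. Pool exhausted.
Total = 13×60 + 10×130 = 2080.

2080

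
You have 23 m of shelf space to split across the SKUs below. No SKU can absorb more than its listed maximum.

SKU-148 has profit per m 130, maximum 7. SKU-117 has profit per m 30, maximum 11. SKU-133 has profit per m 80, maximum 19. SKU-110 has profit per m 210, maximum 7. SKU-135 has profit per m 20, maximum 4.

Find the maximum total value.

3100

Highest profit per m first: SKU-110 210 > SKU-148 130 > SKU-133 80 > SKU-117 30 > SKU-135 20.
Give SKU-110 7 to hit its cap of 7 → 16 left.
SKU-148 takes 7 to reach its cap of 7 → 9 left.
Only 9 left; SKU-133 takes them to reach 9.
Total = 130×7 + 80×9 + 210×7 = 3100.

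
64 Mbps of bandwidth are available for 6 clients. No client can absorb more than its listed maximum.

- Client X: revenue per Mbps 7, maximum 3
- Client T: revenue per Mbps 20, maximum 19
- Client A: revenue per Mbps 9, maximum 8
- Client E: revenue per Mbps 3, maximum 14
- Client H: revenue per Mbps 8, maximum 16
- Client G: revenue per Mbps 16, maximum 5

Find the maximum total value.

720

Order the clients by revenue per Mbps: Client T 20 > Client G 16 > Client A 9 > Client H 8 > Client X 7 > Client E 3.
Give Client T 19 to hit its cap of 19 → 45 left.
Client G takes 5 to reach its cap of 5 → 40 left.
Client A: +8 to 8 (cap) → 32 left.
Client H: +16 to 16 (cap) → 16 left.
Client X: +3 to 3 (cap) → 13 left.
Client E has room for 14 but only 13 remain, so it gets 13.
Total = 7×3 + 20×19 + 9×8 + 3×13 + 8×16 + 16×5 = 720.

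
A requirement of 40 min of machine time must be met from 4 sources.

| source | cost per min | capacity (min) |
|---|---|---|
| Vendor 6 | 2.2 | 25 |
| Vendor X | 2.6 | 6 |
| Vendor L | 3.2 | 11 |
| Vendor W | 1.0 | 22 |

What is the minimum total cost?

Fill from the cheapest source first.
Vendor W at 1.0: take all 22 min — 18 still needed.
Take 18 from Vendor 6 at 2.2 to finish.
Vendor X, Vendor L: unused.
Cost = 22×1.0 + 18×2.2 = 61.6.

61.6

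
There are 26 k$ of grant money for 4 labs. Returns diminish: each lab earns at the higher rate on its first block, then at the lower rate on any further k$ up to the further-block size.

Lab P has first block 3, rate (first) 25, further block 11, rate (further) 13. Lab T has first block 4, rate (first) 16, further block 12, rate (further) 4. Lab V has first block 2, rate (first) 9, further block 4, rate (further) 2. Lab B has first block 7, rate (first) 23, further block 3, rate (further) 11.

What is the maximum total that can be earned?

454

Treat each block as its own option and order by rate: Lab P/tier1 25 > Lab B/tier1 23 > Lab T/tier1 16 > Lab P/tier2 13 > Lab B/tier2 11 > Lab V/tier1 9 > Lab T/tier2 4 > Lab V/tier2 2.
Lab P tier1 at 25: fill all 3 → 23 left.
Lab B/tier1 (23): +7 → 16 left.
Lab T tier1 at 16: fill all 4 → 12 left.
Lab P/tier2 (13): +11 → 1 left.
1 remain; put them into Lab B tier2 at 11.
Total = 25×3 + 23×7 + 16×4 + 13×11 + 11×1 = 454.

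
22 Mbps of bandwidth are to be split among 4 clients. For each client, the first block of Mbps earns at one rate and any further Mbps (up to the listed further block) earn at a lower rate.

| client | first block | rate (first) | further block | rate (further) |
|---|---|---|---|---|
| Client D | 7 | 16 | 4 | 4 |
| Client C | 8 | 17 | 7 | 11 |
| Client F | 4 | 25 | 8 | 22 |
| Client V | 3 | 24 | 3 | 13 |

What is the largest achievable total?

467

Rank every tier by rate: Client F/tier1 25 > Client V/tier1 24 > Client F/tier2 22 > Client C/tier1 17 > Client D/tier1 16 > Client V/tier2 13 > Client C/tier2 11 > Client D/tier2 4.
Client F/tier1 (25): +4 → 18 left.
Client V/tier1 (24): +3 → 15 left.
Client F tier2 at 22: fill all 8 → 7 left.
Client C tier1 at 17: only 7 left, fill 7.
Total = 25×4 + 24×3 + 22×8 + 17×7 = 467.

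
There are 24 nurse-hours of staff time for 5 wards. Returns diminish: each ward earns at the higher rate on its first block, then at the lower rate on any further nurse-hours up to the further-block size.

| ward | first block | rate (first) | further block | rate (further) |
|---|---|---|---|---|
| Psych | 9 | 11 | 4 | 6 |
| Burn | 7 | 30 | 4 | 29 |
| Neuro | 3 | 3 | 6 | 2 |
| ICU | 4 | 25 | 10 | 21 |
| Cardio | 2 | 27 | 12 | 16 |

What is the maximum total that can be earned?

627

Rank every tier by rate: Burn/T1 30 > Burn/T2 29 > Cardio/T1 27 > ICU/T1 25 > ICU/T2 21 > Cardio/T2 16 > Psych/T1 11 > Psych/T2 6 > Neuro/T1 3 > Neuro/T2 2.
Burn T1 at 30: fill all 7 — 17 left.
Burn T2 at 29: fill all 4 — 13 left.
Fill Cardio T1 block (2 at 27) — 11 left.
Fill ICU T1 block (4 at 25) — 7 left.
ICU T2 at 21: only 7 left, fill 7.
Total = 30×7 + 29×4 + 27×2 + 25×4 + 21×7 = 627.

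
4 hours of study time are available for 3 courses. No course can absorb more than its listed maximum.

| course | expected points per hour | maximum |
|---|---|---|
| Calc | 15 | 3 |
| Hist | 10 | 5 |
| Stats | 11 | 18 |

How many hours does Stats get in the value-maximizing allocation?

Order the courses by expected points per hour: Calc 15 > Stats 11 > Hist 10.
Calc takes 3 to reach its cap of 3 ; 1 left.
Stats has room for 18 but only 1 remain, so it gets 1.

1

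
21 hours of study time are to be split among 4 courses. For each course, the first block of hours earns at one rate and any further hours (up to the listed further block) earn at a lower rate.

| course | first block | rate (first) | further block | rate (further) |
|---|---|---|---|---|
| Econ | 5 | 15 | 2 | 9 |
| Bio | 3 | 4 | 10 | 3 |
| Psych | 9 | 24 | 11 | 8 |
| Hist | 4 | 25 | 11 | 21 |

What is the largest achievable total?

Order all 8 blocks by rate: Hist/first 25 > Psych/first 24 > Hist/second 21 > Econ/first 15 > Econ/second 9 > Psych/second 8 > Bio/first 4 > Bio/second 3.
Hist/first (25): +4 ; 17 left.
Fill Psych first block (9 at 24) ; 8 left.
Hist/second: +8 of 11 at 21; pool empty.
Total = 25×4 + 24×9 + 21×8 = 484.

484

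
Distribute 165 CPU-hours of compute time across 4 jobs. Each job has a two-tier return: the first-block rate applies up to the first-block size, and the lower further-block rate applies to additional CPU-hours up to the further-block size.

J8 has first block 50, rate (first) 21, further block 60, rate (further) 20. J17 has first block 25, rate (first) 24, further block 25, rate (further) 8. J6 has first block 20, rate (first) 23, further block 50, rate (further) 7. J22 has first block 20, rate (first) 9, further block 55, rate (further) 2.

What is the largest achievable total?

Order all 8 blocks by rate: J17/T1 24 > J6/T1 23 > J8/T1 21 > J8/T2 20 > J22/T1 9 > J17/T2 8 > J6/T2 7 > J22/T2 2.
Fill J17 T1 block (25 at 24) — 140 left.
J6 T1 at 23: fill all 20 — 120 left.
J8 T1 at 21: fill all 50 — 70 left.
J8/T2 (20): +60 — 10 left.
J22 T1 at 9: only 10 left, fill 10.
Total = 24×25 + 23×20 + 21×50 + 20×60 + 9×10 = 3400.

3400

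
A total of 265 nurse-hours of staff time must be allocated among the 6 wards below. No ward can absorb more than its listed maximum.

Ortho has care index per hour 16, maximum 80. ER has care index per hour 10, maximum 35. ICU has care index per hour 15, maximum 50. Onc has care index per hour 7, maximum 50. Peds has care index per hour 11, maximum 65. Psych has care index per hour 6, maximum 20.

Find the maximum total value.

3340

Order the wards by care index per hour: Ortho 16 > ICU 15 > Peds 11 > ER 10 > Onc 7 > Psych 6.
Ortho takes 80 to reach its cap of 80 — 185 left.
ICU takes 50 to reach its cap of 50 — 135 left.
Peds takes 65 to reach its cap of 65 — 70 left.
ER takes 35 to reach its cap of 35 — 35 left.
Onc: +35 (room for 50) → 35. Pool exhausted.
Total = 16×80 + 10×35 + 15×50 + 7×35 + 11×65 = 3340.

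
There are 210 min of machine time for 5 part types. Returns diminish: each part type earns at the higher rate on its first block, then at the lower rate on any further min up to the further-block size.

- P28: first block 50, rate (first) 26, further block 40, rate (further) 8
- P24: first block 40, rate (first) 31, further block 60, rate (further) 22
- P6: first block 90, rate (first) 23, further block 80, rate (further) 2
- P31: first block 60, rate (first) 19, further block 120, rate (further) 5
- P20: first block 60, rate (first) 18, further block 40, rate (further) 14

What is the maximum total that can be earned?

Order all 10 blocks by rate: P24/T1 31 > P28/T1 26 > P6/T1 23 > P24/T2 22 > P31/T1 19 > P20/T1 18 > P20/T2 14 > P28/T2 8 > P31/T2 5 > P6/T2 2.
Fill P24 T1 block (40 at 31) → 170 left.
Fill P28 T1 block (50 at 26) → 120 left.
P6/T1 (23): +90 → 30 left.
30 remain; put them into P24 T2 at 22.
Total = 31×40 + 26×50 + 23×90 + 22×30 = 5270.

5270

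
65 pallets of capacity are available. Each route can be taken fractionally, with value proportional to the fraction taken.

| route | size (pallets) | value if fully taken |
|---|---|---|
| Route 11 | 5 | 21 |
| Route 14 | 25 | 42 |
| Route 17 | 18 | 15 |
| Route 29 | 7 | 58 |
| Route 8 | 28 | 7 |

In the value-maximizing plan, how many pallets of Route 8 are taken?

Sort by value density: Route 29 58/7≈8.29, Route 11 21/5≈4.2, Route 14 42/25≈1.68, Route 17 15/18≈0.833, Route 8 7/28≈0.25.
Take all of Route 29 (7 pallets, value 58) — 58 pallets left.
Take all of Route 11 (5 pallets, value 21) — 53 pallets left.
All 25 pallets of Route 14 fit (value 42) — 28 remain.
All 18 pallets of Route 17 fit (value 15) — 10 remain.
Only 10 pallets remain; take 10/28 of Route 8 for value 7×10/28 = 2.5.

10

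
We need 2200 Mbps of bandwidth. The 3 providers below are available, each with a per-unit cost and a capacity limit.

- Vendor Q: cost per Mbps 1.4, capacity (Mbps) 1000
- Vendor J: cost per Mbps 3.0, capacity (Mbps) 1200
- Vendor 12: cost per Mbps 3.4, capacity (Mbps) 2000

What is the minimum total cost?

5000

Use providers in increasing cost order.
Vendor Q at 1.4: take all 1000 Mbps ; 1200 still needed.
Vendor J at 3.0: take all 1200 Mbps ; 0 still needed.
Vendor 12: unused.
Cost = 1000×1.4 + 1200×3.0 = 5000.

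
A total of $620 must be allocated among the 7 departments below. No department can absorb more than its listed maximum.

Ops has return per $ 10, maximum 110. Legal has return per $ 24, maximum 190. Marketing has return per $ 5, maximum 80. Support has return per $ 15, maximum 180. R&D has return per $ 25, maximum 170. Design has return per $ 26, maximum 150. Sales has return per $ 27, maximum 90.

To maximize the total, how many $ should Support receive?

Order the departments by return per $: Sales 27 > Design 26 > R&D 25 > Legal 24 > Support 15 > Ops 10 > Marketing 5.
Give Sales 90 to hit its cap of 90 ; 530 left.
Design: +150 to 150 (cap) ; 380 left.
R&D: +170 to 170 (cap) ; 210 left.
Legal: +190 to 190 (cap) ; 20 left.
Support has room for 180 but only 20 remain, so it gets 20.

20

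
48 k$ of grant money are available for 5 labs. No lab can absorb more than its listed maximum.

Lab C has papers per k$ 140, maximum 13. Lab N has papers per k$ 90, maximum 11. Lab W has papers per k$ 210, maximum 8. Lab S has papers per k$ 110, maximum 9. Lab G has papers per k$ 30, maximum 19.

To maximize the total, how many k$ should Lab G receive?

7

Highest papers per k$ first: Lab W 210 > Lab C 140 > Lab S 110 > Lab N 90 > Lab G 30.
Lab W: +8 to 8 (cap) — 40 left.
Give Lab C 13 to hit its cap of 13 — 27 left.
Lab S takes 9 to reach its cap of 9 — 18 left.
Give Lab N 11 to hit its cap of 11 — 7 left.
Lab G: +7 (room for 19) → 7. Pool exhausted.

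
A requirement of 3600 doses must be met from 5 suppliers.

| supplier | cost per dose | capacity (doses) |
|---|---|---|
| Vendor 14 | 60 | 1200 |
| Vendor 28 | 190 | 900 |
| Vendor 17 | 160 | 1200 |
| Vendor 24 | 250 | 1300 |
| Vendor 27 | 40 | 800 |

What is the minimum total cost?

Use suppliers in increasing cost order.
Vendor 27 at 40: take all 800 doses ; 2800 still needed.
Vendor 14 (60): use full 1200 ; 1600 doses to go.
Vendor 17 (160): use full 1200 ; 400 doses to go.
Vendor 28 at 190: take 400 of its 900 ; requirement met.
Vendor 24: unused.
Cost = 800×40 + 1200×60 + 1200×160 + 400×190 = 372000.

372000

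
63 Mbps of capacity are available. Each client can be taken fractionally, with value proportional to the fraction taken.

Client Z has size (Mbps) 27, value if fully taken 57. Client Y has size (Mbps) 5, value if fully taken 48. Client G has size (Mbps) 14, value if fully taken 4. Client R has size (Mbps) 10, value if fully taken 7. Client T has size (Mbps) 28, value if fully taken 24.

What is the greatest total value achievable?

Rank by value-to-size ratio: Client Y 48/5≈9.6, Client Z 57/27≈2.11, Client T 24/28≈0.857, Client R 7/10≈0.7, Client G 4/14≈0.286.
Client Y: take in full, 5 Mbps for value 48 ; 58 left.
Client Z: take in full, 27 Mbps for value 57 ; 31 left.
Take all of Client T (28 Mbps, value 24) ; 3 Mbps left.
3 Mbps left: a 3/10 share of Client R gives 7×3/10 = 2.1.
Total value = 131.1.

131.1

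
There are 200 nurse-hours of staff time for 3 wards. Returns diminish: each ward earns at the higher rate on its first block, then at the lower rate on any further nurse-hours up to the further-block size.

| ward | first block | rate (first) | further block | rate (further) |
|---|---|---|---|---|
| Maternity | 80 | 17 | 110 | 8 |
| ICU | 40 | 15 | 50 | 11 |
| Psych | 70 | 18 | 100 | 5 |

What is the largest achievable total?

Order all 6 blocks by rate: Psych/first 18 > Maternity/first 17 > ICU/first 15 > ICU/second 11 > Maternity/second 8 > Psych/second 5.
Psych/first (18): +70 → 130 left.
Maternity first at 17: fill all 80 → 50 left.
ICU first at 15: fill all 40 → 10 left.
ICU/second: +10 of 50 at 11; pool empty.
Total = 18×70 + 17×80 + 15×40 + 11×10 = 3330.

3330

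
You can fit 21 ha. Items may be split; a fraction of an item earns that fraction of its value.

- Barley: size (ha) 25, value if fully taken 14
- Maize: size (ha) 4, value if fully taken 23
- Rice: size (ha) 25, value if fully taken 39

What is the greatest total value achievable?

49.52

Sort by value density: Maize 23/4≈5.75, Rice 39/25≈1.56, Barley 14/25≈0.56.
Maize: take in full, 4 ha for value 23 ; 17 left.
Fill the last 17 ha with part of Rice: 17/25 of it earns 26.52.
Total value = 49.52.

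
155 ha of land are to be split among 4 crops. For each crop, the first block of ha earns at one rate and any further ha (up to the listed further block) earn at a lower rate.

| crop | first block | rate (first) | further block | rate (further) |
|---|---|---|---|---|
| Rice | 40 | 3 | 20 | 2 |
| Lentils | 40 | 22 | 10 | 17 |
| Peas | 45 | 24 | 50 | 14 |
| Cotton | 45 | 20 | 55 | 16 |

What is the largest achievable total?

3270

Rank every tier by rate: Peas/T1 24 > Lentils/T1 22 > Cotton/T1 20 > Lentils/T2 17 > Cotton/T2 16 > Peas/T2 14 > Rice/T1 3 > Rice/T2 2.
Fill Peas T1 block (45 at 24) ; 110 left.
Fill Lentils T1 block (40 at 22) ; 70 left.
Cotton T1 at 20: fill all 45 ; 25 left.
Lentils/T2 (17): +10 ; 15 left.
15 remain; put them into Cotton T2 at 16.
Total = 24×45 + 22×40 + 20×45 + 17×10 + 16×15 = 3270.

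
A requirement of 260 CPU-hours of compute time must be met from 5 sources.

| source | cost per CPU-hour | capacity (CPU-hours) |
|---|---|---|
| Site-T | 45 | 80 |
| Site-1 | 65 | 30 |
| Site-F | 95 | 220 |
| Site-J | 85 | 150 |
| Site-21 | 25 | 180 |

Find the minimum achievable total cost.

Use sources in increasing cost order.
Take 180 from Site-21 at 25 → need 80 more.
Site-T at 45: take all 80 CPU-hours → 0 still needed.
Site-1, Site-J, Site-F: unused.
Cost = 180×25 + 80×45 = 8100.

8100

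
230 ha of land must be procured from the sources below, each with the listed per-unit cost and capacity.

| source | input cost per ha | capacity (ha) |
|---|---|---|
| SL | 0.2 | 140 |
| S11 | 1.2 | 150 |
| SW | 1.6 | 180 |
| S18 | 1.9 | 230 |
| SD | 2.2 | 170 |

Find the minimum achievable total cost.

136

Fill from the cheapest source first.
Take 140 from SL at 0.2 → need 90 more.
Take 90 from S11 at 1.2 to finish.
SW, S18, SD: unused.
Cost = 140×0.2 + 90×1.2 = 136.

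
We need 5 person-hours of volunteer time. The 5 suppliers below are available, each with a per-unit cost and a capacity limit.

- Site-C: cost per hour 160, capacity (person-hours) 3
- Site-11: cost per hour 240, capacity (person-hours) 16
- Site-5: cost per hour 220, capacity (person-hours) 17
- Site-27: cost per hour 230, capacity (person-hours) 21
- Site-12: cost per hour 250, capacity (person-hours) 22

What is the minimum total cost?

920

Use suppliers in increasing cost order.
Site-C (160): use full 3 — 2 person-hours to go.
Site-5 (220): take the remaining 2 — done.
Site-27, Site-11, Site-12: unused.
Cost = 3×160 + 2×220 = 920.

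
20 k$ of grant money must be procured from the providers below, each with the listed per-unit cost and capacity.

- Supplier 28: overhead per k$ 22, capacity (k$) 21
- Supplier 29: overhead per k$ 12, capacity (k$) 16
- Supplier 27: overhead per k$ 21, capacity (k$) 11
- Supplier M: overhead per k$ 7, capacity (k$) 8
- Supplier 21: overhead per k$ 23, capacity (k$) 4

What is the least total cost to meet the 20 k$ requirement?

200

Fill from the cheapest provider first.
Take 8 from Supplier M at 7 → need 12 more.
Supplier 29 at 12: take 12 of its 16 → requirement met.
Supplier 27, Supplier 28, Supplier 21: unused.
Cost = 8×7 + 12×12 = 200.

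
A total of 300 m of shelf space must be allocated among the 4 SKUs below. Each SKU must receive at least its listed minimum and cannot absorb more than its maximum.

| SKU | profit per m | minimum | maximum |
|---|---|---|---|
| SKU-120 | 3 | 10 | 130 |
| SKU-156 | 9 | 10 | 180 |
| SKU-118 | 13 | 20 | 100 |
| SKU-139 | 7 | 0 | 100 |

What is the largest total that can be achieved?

Meeting every minimum uses 10+10+20+0 = 40 m, leaving 260.
Highest profit per m first: SKU-118 13 > SKU-156 9 > SKU-139 7 > SKU-120 3.
SKU-118 takes 80 more to reach its cap of 100 — 180 left.
SKU-156 takes 170 more to reach its cap of 180 — 10 left.
Only 10 left; SKU-139 takes them to reach 10.
Total = 3×10 + 9×180 + 13×100 + 7×10 = 3020.

3020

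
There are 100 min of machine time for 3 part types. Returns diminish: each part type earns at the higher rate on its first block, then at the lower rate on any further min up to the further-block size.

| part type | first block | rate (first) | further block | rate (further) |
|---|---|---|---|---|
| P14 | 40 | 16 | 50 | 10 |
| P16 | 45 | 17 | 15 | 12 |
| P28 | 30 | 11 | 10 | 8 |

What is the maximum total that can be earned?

Order all 6 blocks by rate: P16/T1 17 > P14/T1 16 > P16/T2 12 > P28/T1 11 > P14/T2 10 > P28/T2 8.
Fill P16 T1 block (45 at 17) → 55 left.
P14/T1 (16): +40 → 15 left.
P16/T2 (12): +15 → 0 left.
Total = 17×45 + 16×40 + 12×15 = 1585.

1585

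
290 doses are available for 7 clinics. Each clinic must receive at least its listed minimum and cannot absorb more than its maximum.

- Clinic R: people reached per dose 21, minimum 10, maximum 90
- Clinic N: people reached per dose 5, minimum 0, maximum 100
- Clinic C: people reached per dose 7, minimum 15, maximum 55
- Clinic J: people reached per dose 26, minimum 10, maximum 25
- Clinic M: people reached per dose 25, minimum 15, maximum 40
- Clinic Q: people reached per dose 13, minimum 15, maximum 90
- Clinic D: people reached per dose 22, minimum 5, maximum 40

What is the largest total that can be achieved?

Meeting every minimum uses 10+0+15+10+15+15+5 = 70 doses, leaving 220.
Order the clinics by people reached per dose: Clinic J 26 > Clinic M 25 > Clinic D 22 > Clinic R 21 > Clinic Q 13 > Clinic C 7 > Clinic N 5.
Clinic J: +15 to 25 (cap) — 205 left.
Clinic M takes 25 more to reach its cap of 40 — 180 left.
Clinic D takes 35 more to reach its cap of 40 — 145 left.
Clinic R takes 80 more to reach its cap of 90 — 65 left.
Only 65 left; Clinic Q takes them to reach 80.
Total = 21×90 + 7×15 + 26×25 + 25×40 + 13×80 + 22×40 = 5565.

5565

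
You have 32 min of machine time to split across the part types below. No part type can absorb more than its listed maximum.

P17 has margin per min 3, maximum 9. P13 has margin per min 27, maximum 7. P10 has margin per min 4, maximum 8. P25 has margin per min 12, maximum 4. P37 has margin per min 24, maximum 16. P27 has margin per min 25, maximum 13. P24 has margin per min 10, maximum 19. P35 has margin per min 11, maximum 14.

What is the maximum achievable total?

Highest margin per min first: P13 27 > P27 25 > P37 24 > P25 12 > P35 11 > P24 10 > P10 4 > P17 3.
Give P13 7 to hit its cap of 7 — 25 left.
P27: +13 to 13 (cap) — 12 left.
P37 has room for 16 but only 12 remain, so it gets 12.
Total = 27×7 + 24×12 + 25×13 = 802.

802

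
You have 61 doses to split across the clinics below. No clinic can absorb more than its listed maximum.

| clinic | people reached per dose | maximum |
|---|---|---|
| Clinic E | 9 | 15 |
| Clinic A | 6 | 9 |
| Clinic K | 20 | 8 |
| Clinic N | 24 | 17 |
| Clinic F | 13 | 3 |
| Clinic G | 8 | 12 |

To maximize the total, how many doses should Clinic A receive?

6

Order the clinics by people reached per dose: Clinic N 24 > Clinic K 20 > Clinic F 13 > Clinic E 9 > Clinic G 8 > Clinic A 6.
Give Clinic N 17 to hit its cap of 17 ; 44 left.
Clinic K: +8 to 8 (cap) ; 36 left.
Clinic F: +3 to 3 (cap) ; 33 left.
Clinic E takes 15 to reach its cap of 15 ; 18 left.
Clinic G takes 12 to reach its cap of 12 ; 6 left.
Clinic A: +6 (room for 9) → 6. Pool exhausted.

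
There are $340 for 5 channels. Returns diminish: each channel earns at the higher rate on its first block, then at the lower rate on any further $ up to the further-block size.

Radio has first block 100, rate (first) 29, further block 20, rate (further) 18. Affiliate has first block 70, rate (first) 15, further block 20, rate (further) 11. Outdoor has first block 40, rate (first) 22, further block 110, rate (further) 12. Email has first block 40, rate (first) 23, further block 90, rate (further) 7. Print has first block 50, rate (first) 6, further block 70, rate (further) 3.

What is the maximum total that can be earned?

Treat each block as its own option and order by rate: Radio/first 29 > Email/first 23 > Outdoor/first 22 > Radio/second 18 > Affiliate/first 15 > Outdoor/second 12 > Affiliate/second 11 > Email/second 7 > Print/first 6 > Print/second 3.
Fill Radio first block (100 at 29) ; 240 left.
Email first at 23: fill all 40 ; 200 left.
Outdoor first at 22: fill all 40 ; 160 left.
Radio/second (18): +20 ; 140 left.
Affiliate first at 15: fill all 70 ; 70 left.
Outdoor/second: +70 of 110 at 12; pool empty.
Total = 29×100 + 23×40 + 22×40 + 18×20 + 15×70 + 12×70 = 6950.

6950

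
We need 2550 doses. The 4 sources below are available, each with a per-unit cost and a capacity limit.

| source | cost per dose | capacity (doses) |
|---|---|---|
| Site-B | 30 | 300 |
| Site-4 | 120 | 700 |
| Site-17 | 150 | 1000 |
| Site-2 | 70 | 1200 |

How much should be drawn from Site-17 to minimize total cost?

350

Fill from the cheapest source first.
Take 300 from Site-B at 30 ; need 2250 more.
Site-2 at 70: take all 1200 doses ; 1050 still needed.
Site-4 (120): use full 700 ; 350 doses to go.
Take 350 from Site-17 at 150 to finish.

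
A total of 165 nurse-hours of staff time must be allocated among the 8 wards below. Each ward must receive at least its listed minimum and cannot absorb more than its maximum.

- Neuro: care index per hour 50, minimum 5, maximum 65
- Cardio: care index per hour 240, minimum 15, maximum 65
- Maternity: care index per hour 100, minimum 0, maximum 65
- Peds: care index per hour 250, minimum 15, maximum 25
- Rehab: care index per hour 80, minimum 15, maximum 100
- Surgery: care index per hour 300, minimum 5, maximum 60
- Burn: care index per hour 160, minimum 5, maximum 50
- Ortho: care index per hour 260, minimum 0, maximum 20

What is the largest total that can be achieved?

Meeting every minimum uses 5+15+0+15+15+5+5+0 = 60 nurse-hours, leaving 105.
Highest care index per hour first: Surgery 300 > Ortho 260 > Peds 250 > Cardio 240 > Burn 160 > Maternity 100 > Rehab 80 > Neuro 50.
Give Surgery 55 more to hit its cap of 60 — 50 left.
Ortho: +20 to 20 (cap) — 30 left.
Give Peds 10 more to hit its cap of 25 — 20 left.
Cardio: +20 (room for 50) → 35. Pool exhausted.
Total = 50×5 + 240×35 + 250×25 + 80×15 + 300×60 + 160×5 + 260×20 = 40100.

40100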